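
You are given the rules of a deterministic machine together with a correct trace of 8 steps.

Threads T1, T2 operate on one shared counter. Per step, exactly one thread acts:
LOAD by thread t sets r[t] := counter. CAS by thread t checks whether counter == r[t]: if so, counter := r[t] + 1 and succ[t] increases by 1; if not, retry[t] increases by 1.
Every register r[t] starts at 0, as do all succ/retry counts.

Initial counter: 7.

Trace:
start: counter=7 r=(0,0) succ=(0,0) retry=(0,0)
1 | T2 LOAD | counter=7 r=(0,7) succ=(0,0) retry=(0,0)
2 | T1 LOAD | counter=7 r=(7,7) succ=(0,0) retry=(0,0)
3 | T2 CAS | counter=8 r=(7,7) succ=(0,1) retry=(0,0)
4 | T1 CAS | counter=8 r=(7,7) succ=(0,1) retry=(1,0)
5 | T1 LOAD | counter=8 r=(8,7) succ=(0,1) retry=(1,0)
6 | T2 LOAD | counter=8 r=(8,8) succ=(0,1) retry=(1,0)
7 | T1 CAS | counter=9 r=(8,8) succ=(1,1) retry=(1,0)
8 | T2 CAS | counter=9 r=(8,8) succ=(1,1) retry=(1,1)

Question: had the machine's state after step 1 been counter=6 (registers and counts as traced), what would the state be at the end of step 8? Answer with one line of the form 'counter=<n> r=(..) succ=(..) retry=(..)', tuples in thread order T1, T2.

counter=8 r=(7,7) succ=(2,0) retry=(0,2)

state after step 1 := counter=6 r=(0,7) succ=(0,0) retry=(0,0)
2 | T1 LOAD | counter=6 r=(6,7) succ=(0,0) retry=(0,0)
3 | T2 CAS | counter=6 r=(6,7) succ=(0,0) retry=(0,1)
4 | T1 CAS | counter=7 r=(6,7) succ=(1,0) retry=(0,1)
5 | T1 LOAD | counter=7 r=(7,7) succ=(1,0) retry=(0,1)
6 | T2 LOAD | counter=7 r=(7,7) succ=(1,0) retry=(0,1)
7 | T1 CAS | counter=8 r=(7,7) succ=(2,0) retry=(0,1)
8 | T2 CAS | counter=8 r=(7,7) succ=(2,0) retry=(0,2)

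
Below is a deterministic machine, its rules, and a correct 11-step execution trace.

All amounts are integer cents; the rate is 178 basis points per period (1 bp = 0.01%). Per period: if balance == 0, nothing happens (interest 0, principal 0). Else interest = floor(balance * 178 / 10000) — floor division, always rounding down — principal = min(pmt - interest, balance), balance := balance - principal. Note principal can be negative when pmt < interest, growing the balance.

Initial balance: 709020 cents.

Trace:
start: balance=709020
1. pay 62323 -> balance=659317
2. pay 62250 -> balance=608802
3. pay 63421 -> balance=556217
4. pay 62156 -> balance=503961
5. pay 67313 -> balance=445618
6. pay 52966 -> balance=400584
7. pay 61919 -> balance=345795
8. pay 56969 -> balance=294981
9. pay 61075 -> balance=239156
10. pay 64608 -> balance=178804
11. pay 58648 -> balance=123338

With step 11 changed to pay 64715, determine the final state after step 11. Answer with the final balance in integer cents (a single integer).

(re-executing from step 11 with the substitution; state before step 11: balance=178804)
11. pay 64715 -> balance=117271

117271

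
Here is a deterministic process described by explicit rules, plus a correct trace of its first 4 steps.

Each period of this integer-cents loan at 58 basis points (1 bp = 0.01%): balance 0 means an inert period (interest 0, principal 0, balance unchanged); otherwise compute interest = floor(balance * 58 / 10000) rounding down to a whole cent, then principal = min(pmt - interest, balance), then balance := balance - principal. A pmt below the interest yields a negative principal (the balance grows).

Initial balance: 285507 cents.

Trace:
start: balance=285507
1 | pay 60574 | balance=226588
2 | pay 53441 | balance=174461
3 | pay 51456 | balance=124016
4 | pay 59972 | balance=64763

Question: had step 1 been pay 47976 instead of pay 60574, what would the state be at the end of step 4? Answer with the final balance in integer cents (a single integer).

(re-executing from step 1 with the substitution; state before step 1: balance=285507)
1 | pay 47976 | balance=239186
2 | pay 53441 | balance=187132
3 | pay 51456 | balance=136761
4 | pay 59972 | balance=77582

77582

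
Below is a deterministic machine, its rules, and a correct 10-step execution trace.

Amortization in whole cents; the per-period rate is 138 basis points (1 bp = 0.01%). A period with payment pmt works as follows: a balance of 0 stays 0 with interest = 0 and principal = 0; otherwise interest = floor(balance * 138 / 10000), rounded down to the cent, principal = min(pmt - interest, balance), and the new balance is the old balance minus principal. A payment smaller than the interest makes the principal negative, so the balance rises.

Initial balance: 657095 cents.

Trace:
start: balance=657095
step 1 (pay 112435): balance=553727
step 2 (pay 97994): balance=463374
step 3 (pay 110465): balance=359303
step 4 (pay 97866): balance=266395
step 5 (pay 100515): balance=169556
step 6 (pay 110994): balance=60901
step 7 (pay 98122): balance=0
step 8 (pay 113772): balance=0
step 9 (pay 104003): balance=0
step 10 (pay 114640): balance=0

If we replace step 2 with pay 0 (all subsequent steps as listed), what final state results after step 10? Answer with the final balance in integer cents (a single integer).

(re-executing from step 2 with the substitution; state before step 2: balance=553727)
step 2 (pay 0): balance=561368
step 3 (pay 110465): balance=458649
step 4 (pay 97866): balance=367112
step 5 (pay 100515): balance=271663
step 6 (pay 110994): balance=164417
step 7 (pay 98122): balance=68563
step 8 (pay 113772): balance=0
step 9 (pay 104003): balance=0
step 10 (pay 114640): balance=0

0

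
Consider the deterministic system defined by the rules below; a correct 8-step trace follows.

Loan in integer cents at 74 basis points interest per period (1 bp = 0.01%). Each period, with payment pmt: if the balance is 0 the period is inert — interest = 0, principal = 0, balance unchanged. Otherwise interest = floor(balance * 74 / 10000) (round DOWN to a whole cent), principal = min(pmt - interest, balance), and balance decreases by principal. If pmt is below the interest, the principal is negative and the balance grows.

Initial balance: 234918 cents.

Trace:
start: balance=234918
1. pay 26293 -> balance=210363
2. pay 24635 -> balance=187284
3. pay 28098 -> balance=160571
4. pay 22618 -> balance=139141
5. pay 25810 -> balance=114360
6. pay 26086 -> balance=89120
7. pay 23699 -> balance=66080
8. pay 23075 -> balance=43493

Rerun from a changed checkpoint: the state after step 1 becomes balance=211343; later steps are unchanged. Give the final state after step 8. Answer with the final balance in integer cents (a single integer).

state after step 1 := balance=211343
2. pay 24635 -> balance=188271
3. pay 28098 -> balance=161566
4. pay 22618 -> balance=140143
5. pay 25810 -> balance=115370
6. pay 26086 -> balance=90137
7. pay 23699 -> balance=67105
8. pay 23075 -> balance=44526

44526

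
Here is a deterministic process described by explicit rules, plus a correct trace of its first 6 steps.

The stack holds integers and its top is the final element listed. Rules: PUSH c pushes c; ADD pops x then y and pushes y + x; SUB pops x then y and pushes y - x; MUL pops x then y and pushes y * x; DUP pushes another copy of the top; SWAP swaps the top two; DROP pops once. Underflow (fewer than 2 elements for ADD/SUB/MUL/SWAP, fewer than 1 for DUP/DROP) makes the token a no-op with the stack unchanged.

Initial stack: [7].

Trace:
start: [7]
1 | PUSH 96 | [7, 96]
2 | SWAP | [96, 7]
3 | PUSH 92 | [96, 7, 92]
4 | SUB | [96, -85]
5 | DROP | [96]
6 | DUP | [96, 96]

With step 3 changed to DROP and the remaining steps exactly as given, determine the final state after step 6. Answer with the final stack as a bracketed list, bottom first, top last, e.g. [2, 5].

[]

(re-executing from step 3 with the substitution; state before step 3: [96, 7])
3 | DROP | [96]
4 | SUB | [96]
5 | DROP | []
6 | DUP | []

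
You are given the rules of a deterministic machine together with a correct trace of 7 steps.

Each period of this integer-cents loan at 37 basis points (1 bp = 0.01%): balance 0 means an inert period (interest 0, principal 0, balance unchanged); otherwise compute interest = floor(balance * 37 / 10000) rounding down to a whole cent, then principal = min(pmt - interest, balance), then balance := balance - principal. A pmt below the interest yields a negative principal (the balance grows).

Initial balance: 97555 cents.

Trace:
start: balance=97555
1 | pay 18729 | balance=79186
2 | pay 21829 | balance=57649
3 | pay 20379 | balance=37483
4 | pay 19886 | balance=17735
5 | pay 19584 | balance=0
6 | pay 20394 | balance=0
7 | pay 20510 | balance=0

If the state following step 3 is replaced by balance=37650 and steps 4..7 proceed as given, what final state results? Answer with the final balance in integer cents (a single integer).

0

state after step 3 := balance=37650
4 | pay 19886 | balance=17903
5 | pay 19584 | balance=0
6 | pay 20394 | balance=0
7 | pay 20510 | balance=0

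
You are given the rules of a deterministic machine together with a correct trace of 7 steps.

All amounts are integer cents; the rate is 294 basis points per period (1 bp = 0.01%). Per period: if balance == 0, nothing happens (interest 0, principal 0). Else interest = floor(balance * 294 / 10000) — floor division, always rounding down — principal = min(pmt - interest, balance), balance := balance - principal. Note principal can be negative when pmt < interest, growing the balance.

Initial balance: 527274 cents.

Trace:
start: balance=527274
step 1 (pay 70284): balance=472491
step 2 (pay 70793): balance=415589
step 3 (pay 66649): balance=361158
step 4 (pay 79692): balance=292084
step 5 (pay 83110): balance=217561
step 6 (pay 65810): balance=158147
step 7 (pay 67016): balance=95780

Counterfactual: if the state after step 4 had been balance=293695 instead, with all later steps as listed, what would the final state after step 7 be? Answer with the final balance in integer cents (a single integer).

state after step 4 := balance=293695
step 5 (pay 83110): balance=219219
step 6 (pay 65810): balance=159854
step 7 (pay 67016): balance=97537

97537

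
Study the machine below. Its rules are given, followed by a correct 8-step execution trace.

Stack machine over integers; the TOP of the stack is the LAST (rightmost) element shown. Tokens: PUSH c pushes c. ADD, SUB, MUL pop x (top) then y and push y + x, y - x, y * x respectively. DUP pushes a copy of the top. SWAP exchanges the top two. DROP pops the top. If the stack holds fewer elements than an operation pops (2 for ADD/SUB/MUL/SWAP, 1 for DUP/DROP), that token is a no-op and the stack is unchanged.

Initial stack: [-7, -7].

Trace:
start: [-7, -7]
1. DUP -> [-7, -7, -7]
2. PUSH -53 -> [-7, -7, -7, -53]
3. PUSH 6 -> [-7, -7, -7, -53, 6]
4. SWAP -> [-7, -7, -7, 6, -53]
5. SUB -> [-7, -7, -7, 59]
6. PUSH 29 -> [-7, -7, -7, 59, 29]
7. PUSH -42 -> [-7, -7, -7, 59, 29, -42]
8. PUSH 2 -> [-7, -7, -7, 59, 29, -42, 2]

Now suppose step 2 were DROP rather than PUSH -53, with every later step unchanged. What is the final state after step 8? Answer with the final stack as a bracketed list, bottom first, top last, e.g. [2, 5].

[-7, 13, 29, -42, 2]

(re-executing from step 2 with the substitution; state before step 2: [-7, -7, -7])
2. DROP -> [-7, -7]
3. PUSH 6 -> [-7, -7, 6]
4. SWAP -> [-7, 6, -7]
5. SUB -> [-7, 13]
6. PUSH 29 -> [-7, 13, 29]
7. PUSH -42 -> [-7, 13, 29, -42]
8. PUSH 2 -> [-7, 13, 29, -42, 2]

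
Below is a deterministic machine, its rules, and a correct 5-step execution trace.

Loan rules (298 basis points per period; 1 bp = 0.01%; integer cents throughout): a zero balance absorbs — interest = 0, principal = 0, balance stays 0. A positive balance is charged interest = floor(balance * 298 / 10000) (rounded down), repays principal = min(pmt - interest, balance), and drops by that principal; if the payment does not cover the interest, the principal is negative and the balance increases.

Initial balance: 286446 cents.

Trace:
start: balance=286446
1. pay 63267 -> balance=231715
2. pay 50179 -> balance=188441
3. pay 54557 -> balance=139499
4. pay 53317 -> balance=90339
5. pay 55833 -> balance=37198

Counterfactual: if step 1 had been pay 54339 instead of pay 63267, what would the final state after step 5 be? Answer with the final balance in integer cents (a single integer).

(re-executing from step 1 with the substitution; state before step 1: balance=286446)
1. pay 54339 -> balance=240643
2. pay 50179 -> balance=197635
3. pay 54557 -> balance=148967
4. pay 53317 -> balance=100089
5. pay 55833 -> balance=47238

47238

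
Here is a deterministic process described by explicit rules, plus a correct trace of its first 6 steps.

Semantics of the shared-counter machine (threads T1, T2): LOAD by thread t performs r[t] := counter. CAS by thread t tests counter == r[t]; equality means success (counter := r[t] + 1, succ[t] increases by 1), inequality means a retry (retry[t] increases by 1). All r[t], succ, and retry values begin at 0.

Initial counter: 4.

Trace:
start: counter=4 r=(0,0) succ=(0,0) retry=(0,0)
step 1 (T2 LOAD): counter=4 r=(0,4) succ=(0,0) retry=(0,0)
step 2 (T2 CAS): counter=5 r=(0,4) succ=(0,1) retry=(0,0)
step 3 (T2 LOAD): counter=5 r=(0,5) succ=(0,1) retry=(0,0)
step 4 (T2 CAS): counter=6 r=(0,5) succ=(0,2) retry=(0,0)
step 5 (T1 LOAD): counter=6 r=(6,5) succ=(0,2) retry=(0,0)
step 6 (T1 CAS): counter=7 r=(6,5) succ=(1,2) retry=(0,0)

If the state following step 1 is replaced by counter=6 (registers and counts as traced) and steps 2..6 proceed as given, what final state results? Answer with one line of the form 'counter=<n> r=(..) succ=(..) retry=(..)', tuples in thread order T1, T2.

counter=8 r=(7,6) succ=(1,1) retry=(0,1)

state after step 1 := counter=6 r=(0,4) succ=(0,0) retry=(0,0)
step 2 (T2 CAS): counter=6 r=(0,4) succ=(0,0) retry=(0,1)
step 3 (T2 LOAD): counter=6 r=(0,6) succ=(0,0) retry=(0,1)
step 4 (T2 CAS): counter=7 r=(0,6) succ=(0,1) retry=(0,1)
step 5 (T1 LOAD): counter=7 r=(7,6) succ=(0,1) retry=(0,1)
step 6 (T1 CAS): counter=8 r=(7,6) succ=(1,1) retry=(0,1)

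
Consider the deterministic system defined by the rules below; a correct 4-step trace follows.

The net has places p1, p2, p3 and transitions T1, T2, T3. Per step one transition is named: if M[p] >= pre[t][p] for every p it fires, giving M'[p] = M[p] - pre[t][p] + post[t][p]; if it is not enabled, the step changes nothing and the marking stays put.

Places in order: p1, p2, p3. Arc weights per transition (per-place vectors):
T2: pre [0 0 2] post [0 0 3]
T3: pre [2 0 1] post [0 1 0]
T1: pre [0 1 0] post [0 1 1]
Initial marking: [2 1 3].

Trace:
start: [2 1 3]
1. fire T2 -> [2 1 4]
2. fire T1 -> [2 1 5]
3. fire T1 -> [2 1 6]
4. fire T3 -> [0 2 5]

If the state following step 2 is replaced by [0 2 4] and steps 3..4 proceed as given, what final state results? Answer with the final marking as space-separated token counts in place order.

0 2 5

state after step 2 := [0 2 4]
3. fire T1 -> [0 2 5]
4. fire T3 -> [0 2 5]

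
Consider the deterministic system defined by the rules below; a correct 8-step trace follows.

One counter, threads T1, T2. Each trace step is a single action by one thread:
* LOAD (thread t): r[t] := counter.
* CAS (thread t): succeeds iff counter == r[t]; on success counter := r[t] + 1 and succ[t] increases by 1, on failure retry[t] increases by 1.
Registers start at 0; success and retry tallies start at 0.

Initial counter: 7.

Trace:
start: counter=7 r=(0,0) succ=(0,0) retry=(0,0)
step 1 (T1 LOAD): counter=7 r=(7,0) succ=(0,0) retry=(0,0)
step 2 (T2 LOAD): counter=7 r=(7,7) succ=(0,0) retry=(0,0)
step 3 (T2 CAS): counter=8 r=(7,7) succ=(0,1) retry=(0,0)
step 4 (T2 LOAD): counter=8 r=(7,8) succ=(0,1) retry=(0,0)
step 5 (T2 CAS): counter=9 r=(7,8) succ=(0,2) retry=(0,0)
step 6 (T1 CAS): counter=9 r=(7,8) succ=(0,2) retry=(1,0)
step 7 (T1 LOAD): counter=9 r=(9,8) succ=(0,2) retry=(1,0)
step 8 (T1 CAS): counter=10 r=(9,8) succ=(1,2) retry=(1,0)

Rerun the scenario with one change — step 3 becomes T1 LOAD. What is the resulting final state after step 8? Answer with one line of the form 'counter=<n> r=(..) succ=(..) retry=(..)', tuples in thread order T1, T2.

counter=9 r=(8,7) succ=(1,1) retry=(1,0)

(re-executing from step 3 with the substitution; state before step 3: counter=7 r=(7,7) succ=(0,0) retry=(0,0))
step 3 (T1 LOAD): counter=7 r=(7,7) succ=(0,0) retry=(0,0)
step 4 (T2 LOAD): counter=7 r=(7,7) succ=(0,0) retry=(0,0)
step 5 (T2 CAS): counter=8 r=(7,7) succ=(0,1) retry=(0,0)
step 6 (T1 CAS): counter=8 r=(7,7) succ=(0,1) retry=(1,0)
step 7 (T1 LOAD): counter=8 r=(8,7) succ=(0,1) retry=(1,0)
step 8 (T1 CAS): counter=9 r=(8,7) succ=(1,1) retry=(1,0)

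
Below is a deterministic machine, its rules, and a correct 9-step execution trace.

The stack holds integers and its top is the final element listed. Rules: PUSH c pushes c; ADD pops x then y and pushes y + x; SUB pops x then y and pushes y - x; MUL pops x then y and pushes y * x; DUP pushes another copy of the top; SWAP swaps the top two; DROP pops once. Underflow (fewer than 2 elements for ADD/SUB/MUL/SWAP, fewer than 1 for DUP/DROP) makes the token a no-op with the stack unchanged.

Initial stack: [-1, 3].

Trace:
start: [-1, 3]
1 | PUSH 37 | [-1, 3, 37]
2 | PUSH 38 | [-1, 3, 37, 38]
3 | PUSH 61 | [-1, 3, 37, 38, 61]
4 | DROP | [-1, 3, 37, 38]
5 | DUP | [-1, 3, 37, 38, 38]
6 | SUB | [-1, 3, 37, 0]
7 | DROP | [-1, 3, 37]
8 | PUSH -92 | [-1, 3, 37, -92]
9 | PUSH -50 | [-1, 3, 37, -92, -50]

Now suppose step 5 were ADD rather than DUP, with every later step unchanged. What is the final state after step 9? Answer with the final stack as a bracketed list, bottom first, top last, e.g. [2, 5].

[-1, -92, -50]

(re-executing from step 5 with the substitution; state before step 5: [-1, 3, 37, 38])
5 | ADD | [-1, 3, 75]
6 | SUB | [-1, -72]
7 | DROP | [-1]
8 | PUSH -92 | [-1, -92]
9 | PUSH -50 | [-1, -92, -50]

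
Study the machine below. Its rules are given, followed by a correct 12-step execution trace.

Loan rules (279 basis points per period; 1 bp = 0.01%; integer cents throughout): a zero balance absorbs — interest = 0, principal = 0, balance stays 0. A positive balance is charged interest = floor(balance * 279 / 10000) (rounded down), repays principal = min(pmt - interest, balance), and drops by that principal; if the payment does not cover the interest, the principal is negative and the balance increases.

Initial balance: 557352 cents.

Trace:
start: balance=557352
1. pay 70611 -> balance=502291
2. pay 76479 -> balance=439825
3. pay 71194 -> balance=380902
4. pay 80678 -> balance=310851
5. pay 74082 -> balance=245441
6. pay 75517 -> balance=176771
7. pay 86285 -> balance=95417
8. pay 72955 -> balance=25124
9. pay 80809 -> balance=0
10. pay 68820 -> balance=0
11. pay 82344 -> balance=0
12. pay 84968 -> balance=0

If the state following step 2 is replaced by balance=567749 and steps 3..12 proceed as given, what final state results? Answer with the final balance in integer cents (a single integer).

0

state after step 2 := balance=567749
3. pay 71194 -> balance=512395
4. pay 80678 -> balance=446012
5. pay 74082 -> balance=384373
6. pay 75517 -> balance=319580
7. pay 86285 -> balance=242211
8. pay 72955 -> balance=176013
9. pay 80809 -> balance=100114
10. pay 68820 -> balance=34087
11. pay 82344 -> balance=0
12. pay 84968 -> balance=0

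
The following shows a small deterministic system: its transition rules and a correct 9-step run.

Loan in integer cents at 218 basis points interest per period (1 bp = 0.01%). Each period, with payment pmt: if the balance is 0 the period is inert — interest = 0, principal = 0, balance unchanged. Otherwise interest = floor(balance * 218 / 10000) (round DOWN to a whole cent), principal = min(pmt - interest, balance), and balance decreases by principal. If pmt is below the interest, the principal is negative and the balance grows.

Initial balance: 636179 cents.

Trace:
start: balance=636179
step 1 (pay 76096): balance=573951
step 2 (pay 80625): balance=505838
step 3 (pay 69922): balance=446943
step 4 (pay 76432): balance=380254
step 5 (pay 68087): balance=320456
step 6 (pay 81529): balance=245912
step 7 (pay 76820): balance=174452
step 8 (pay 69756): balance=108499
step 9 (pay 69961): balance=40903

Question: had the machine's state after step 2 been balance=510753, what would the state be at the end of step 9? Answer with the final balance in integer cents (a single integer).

state after step 2 := balance=510753
step 3 (pay 69922): balance=451965
step 4 (pay 76432): balance=385385
step 5 (pay 68087): balance=325699
step 6 (pay 81529): balance=251270
step 7 (pay 76820): balance=179927
step 8 (pay 69756): balance=114093
step 9 (pay 69961): balance=46619

46619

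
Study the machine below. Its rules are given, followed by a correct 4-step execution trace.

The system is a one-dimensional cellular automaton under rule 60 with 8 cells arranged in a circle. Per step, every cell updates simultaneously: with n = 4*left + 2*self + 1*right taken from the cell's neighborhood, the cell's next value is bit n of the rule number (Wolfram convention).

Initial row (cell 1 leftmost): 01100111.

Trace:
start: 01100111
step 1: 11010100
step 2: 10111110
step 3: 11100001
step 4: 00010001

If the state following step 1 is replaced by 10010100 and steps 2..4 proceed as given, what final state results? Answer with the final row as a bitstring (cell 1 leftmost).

01101001

state after step 1 := 10010100
step 2: 11011110
step 3: 10110001
step 4: 01101001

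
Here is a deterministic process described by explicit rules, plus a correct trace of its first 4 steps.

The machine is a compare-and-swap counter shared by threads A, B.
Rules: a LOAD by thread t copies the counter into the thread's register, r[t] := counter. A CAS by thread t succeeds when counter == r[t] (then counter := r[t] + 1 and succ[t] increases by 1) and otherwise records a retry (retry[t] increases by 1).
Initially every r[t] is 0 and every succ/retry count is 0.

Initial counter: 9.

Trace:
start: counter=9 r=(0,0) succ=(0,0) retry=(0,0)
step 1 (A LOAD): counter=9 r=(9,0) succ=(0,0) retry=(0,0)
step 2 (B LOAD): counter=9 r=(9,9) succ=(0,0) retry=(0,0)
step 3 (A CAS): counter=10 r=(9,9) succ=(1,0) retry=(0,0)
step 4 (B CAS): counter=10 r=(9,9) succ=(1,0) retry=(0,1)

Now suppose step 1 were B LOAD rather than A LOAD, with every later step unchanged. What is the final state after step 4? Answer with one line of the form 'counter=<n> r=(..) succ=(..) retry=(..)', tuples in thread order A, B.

counter=10 r=(0,9) succ=(0,1) retry=(1,0)

(re-executing from step 1 with the substitution; state before step 1: counter=9 r=(0,0) succ=(0,0) retry=(0,0))
step 1 (B LOAD): counter=9 r=(0,9) succ=(0,0) retry=(0,0)
step 2 (B LOAD): counter=9 r=(0,9) succ=(0,0) retry=(0,0)
step 3 (A CAS): counter=9 r=(0,9) succ=(0,0) retry=(1,0)
step 4 (B CAS): counter=10 r=(0,9) succ=(0,1) retry=(1,0)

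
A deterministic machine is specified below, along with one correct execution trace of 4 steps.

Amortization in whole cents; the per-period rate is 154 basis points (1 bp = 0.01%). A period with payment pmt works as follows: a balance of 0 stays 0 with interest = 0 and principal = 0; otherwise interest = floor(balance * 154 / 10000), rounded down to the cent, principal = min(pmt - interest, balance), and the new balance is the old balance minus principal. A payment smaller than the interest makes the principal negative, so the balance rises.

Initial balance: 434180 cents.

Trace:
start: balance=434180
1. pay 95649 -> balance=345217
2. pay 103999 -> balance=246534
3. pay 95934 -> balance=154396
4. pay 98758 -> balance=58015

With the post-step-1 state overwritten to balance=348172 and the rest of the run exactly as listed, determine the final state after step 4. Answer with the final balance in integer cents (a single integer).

state after step 1 := balance=348172
2. pay 103999 -> balance=249534
3. pay 95934 -> balance=157442
4. pay 98758 -> balance=61108

61108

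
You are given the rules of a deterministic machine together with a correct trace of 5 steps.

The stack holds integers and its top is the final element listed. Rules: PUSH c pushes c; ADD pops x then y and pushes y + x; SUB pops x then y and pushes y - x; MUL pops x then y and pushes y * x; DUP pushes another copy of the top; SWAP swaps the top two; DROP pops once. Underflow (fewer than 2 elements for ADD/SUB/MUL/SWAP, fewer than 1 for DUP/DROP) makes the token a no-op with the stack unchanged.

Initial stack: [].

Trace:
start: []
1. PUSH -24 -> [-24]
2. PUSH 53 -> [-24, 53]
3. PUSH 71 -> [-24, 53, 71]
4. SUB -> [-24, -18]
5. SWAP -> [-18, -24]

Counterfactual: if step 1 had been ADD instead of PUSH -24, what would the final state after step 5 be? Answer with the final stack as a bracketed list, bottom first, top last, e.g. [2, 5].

[-18]

(re-executing from step 1 with the substitution; state before step 1: [])
1. ADD -> []
2. PUSH 53 -> [53]
3. PUSH 71 -> [53, 71]
4. SUB -> [-18]
5. SWAP -> [-18]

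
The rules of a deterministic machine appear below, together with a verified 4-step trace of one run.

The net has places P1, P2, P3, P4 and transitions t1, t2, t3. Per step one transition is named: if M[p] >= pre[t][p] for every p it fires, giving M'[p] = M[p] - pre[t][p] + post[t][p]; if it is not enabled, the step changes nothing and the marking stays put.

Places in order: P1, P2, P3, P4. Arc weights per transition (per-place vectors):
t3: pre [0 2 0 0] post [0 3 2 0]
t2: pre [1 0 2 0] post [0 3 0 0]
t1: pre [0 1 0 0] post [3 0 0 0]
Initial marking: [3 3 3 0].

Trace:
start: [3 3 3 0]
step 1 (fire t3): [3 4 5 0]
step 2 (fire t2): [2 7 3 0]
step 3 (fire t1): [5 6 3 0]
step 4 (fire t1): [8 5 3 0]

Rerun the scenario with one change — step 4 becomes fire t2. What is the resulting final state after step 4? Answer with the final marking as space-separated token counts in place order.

4 9 1 0

(re-executing from step 4 with the substitution; state before step 4: [5 6 3 0])
step 4 (fire t2): [4 9 1 0]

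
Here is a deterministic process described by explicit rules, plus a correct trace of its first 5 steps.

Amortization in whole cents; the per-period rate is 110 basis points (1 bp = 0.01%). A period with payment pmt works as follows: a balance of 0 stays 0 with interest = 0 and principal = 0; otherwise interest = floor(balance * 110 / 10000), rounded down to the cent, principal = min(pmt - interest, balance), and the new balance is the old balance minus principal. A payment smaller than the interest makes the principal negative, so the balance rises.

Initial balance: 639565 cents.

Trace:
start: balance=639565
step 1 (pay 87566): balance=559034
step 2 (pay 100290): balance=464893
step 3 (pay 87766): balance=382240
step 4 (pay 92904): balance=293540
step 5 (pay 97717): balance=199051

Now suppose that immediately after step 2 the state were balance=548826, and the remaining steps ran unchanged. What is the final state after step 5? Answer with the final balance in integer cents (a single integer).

state after step 2 := balance=548826
step 3 (pay 87766): balance=467097
step 4 (pay 92904): balance=379331
step 5 (pay 97717): balance=285786

285786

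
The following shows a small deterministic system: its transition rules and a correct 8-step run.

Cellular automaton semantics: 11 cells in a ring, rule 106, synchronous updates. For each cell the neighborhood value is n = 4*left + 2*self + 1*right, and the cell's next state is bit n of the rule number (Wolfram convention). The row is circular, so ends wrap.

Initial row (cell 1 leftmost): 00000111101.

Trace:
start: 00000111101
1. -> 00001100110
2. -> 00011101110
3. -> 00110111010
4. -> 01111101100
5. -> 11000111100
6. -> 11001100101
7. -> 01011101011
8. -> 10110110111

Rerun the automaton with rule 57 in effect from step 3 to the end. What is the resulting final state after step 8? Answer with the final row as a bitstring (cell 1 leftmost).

01010010101

(re-executing steps 3..8 under rule 57; state before step 3: 00011101110)
3. -> 11010011001
4. -> 00101010101
5. -> 10010101010
6. -> 01001010101
7. -> 10100101010
8. -> 01010010101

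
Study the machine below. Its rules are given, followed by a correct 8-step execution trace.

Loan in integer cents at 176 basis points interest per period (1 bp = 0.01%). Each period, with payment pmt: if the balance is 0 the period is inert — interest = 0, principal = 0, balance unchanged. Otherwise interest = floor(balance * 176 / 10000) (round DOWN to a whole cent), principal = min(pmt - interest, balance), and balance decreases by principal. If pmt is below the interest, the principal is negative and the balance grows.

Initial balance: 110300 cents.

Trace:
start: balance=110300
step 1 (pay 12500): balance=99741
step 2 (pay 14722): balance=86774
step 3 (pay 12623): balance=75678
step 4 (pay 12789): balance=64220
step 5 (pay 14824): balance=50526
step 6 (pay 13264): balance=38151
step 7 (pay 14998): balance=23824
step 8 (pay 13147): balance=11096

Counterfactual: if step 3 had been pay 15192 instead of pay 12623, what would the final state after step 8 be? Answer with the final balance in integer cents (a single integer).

8292

(re-executing from step 3 with the substitution; state before step 3: balance=86774)
step 3 (pay 15192): balance=73109
step 4 (pay 12789): balance=61606
step 5 (pay 14824): balance=47866
step 6 (pay 13264): balance=35444
step 7 (pay 14998): balance=21069
step 8 (pay 13147): balance=8292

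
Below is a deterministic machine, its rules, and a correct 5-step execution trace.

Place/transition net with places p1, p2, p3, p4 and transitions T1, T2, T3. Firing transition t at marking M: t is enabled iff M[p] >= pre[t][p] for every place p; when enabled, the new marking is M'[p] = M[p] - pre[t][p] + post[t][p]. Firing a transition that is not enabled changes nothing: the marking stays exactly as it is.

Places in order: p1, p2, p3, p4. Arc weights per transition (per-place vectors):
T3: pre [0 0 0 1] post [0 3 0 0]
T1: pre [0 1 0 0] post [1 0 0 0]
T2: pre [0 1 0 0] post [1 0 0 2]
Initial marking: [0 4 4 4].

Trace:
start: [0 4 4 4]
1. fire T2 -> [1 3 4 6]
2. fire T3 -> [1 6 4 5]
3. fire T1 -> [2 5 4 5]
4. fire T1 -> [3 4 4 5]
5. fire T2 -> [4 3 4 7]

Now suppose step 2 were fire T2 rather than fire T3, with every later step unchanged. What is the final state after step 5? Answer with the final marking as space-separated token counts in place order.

(re-executing from step 2 with the substitution; state before step 2: [1 3 4 6])
2. fire T2 -> [2 2 4 8]
3. fire T1 -> [3 1 4 8]
4. fire T1 -> [4 0 4 8]
5. fire T2 -> [4 0 4 8]

4 0 4 8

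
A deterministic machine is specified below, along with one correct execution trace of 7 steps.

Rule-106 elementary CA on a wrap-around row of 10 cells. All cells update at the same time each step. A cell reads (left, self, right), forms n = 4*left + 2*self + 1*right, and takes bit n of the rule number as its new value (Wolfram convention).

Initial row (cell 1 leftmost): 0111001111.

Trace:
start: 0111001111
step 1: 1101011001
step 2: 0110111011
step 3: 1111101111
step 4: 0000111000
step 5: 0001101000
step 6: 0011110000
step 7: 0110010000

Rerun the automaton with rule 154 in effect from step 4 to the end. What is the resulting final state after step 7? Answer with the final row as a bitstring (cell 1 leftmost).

(re-executing steps 4..7 under rule 154; state before step 4: 1111101111)
step 4: 1111001111
step 5: 1110111111
step 6: 1100111111
step 7: 1011111111

1011111111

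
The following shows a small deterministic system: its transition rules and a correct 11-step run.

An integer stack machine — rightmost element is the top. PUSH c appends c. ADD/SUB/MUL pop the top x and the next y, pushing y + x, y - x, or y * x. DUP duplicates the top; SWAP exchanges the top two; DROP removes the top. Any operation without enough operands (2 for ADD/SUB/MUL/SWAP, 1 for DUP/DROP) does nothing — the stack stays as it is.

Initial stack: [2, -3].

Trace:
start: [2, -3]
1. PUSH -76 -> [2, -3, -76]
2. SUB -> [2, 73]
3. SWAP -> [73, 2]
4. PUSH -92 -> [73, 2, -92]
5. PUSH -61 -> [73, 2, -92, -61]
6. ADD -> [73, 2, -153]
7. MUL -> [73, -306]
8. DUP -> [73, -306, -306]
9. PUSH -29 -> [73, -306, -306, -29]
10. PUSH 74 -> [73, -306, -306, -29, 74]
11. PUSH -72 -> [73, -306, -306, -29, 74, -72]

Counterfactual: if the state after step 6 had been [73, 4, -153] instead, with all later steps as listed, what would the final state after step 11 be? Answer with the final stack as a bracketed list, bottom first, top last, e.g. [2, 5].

state after step 6 := [73, 4, -153]
7. MUL -> [73, -612]
8. DUP -> [73, -612, -612]
9. PUSH -29 -> [73, -612, -612, -29]
10. PUSH 74 -> [73, -612, -612, -29, 74]
11. PUSH -72 -> [73, -612, -612, -29, 74, -72]

[73, -612, -612, -29, 74, -72]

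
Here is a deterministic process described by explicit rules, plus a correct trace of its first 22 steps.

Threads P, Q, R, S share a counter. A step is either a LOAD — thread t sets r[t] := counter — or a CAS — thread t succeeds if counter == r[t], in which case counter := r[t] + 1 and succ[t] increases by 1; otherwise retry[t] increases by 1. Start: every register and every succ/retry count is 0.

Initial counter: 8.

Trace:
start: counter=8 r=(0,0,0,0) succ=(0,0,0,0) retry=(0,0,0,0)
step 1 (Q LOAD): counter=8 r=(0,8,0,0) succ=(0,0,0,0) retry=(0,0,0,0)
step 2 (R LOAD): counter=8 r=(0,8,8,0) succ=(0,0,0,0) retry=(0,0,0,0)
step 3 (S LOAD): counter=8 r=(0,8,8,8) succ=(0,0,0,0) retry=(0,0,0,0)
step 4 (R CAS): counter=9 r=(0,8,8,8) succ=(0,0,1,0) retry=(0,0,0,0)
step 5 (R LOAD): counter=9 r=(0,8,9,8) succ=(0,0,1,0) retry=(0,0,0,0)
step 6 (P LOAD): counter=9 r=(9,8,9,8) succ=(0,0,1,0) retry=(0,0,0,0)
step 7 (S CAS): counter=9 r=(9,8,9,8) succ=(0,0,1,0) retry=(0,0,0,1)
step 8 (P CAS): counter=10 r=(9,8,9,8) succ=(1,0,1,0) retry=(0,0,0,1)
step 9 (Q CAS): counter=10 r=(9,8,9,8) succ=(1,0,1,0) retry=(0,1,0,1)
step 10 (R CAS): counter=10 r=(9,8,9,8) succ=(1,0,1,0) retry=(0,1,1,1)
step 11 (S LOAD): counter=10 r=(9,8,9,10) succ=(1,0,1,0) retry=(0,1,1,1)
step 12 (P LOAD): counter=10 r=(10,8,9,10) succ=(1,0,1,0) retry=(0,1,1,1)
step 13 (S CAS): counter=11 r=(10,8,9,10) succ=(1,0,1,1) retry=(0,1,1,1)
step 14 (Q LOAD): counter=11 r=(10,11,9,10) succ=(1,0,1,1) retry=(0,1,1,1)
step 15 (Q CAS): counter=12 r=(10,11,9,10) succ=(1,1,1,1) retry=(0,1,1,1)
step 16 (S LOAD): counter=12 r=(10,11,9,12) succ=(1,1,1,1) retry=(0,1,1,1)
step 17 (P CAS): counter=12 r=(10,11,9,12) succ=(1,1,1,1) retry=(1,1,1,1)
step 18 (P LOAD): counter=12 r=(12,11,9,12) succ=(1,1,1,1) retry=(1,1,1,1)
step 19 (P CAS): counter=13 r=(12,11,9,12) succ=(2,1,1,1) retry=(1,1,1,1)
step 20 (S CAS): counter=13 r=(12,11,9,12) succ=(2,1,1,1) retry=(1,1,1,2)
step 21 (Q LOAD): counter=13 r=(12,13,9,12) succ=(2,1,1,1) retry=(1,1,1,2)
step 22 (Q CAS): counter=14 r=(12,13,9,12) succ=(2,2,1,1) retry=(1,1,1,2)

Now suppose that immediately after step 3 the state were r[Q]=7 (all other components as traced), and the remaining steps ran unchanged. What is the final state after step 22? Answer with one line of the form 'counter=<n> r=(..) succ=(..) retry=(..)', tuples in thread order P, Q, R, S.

counter=14 r=(12,13,9,12) succ=(2,2,1,1) retry=(1,1,1,2)

state after step 3 := counter=8 r=(0,7,8,8) succ=(0,0,0,0) retry=(0,0,0,0)
step 4 (R CAS): counter=9 r=(0,7,8,8) succ=(0,0,1,0) retry=(0,0,0,0)
step 5 (R LOAD): counter=9 r=(0,7,9,8) succ=(0,0,1,0) retry=(0,0,0,0)
step 6 (P LOAD): counter=9 r=(9,7,9,8) succ=(0,0,1,0) retry=(0,0,0,0)
step 7 (S CAS): counter=9 r=(9,7,9,8) succ=(0,0,1,0) retry=(0,0,0,1)
step 8 (P CAS): counter=10 r=(9,7,9,8) succ=(1,0,1,0) retry=(0,0,0,1)
step 9 (Q CAS): counter=10 r=(9,7,9,8) succ=(1,0,1,0) retry=(0,1,0,1)
step 10 (R CAS): counter=10 r=(9,7,9,8) succ=(1,0,1,0) retry=(0,1,1,1)
step 11 (S LOAD): counter=10 r=(9,7,9,10) succ=(1,0,1,0) retry=(0,1,1,1)
step 12 (P LOAD): counter=10 r=(10,7,9,10) succ=(1,0,1,0) retry=(0,1,1,1)
step 13 (S CAS): counter=11 r=(10,7,9,10) succ=(1,0,1,1) retry=(0,1,1,1)
step 14 (Q LOAD): counter=11 r=(10,11,9,10) succ=(1,0,1,1) retry=(0,1,1,1)
step 15 (Q CAS): counter=12 r=(10,11,9,10) succ=(1,1,1,1) retry=(0,1,1,1)
step 16 (S LOAD): counter=12 r=(10,11,9,12) succ=(1,1,1,1) retry=(0,1,1,1)
step 17 (P CAS): counter=12 r=(10,11,9,12) succ=(1,1,1,1) retry=(1,1,1,1)
step 18 (P LOAD): counter=12 r=(12,11,9,12) succ=(1,1,1,1) retry=(1,1,1,1)
step 19 (P CAS): counter=13 r=(12,11,9,12) succ=(2,1,1,1) retry=(1,1,1,1)
step 20 (S CAS): counter=13 r=(12,11,9,12) succ=(2,1,1,1) retry=(1,1,1,2)
step 21 (Q LOAD): counter=13 r=(12,13,9,12) succ=(2,1,1,1) retry=(1,1,1,2)
step 22 (Q CAS): counter=14 r=(12,13,9,12) succ=(2,2,1,1) retry=(1,1,1,2)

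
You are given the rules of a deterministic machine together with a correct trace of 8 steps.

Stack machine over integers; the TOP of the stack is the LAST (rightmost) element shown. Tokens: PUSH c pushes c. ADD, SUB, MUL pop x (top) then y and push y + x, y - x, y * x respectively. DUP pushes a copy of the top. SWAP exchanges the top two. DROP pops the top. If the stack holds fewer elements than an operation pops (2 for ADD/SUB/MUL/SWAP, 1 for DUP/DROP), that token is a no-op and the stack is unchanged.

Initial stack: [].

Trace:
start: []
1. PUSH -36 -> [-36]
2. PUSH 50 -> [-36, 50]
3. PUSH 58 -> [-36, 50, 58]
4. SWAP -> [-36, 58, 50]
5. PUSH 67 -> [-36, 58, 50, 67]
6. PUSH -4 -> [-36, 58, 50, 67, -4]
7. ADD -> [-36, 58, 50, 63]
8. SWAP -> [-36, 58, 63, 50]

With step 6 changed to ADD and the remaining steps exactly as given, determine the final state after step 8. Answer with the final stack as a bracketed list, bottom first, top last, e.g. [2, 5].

(re-executing from step 6 with the substitution; state before step 6: [-36, 58, 50, 67])
6. ADD -> [-36, 58, 117]
7. ADD -> [-36, 175]
8. SWAP -> [175, -36]

[175, -36]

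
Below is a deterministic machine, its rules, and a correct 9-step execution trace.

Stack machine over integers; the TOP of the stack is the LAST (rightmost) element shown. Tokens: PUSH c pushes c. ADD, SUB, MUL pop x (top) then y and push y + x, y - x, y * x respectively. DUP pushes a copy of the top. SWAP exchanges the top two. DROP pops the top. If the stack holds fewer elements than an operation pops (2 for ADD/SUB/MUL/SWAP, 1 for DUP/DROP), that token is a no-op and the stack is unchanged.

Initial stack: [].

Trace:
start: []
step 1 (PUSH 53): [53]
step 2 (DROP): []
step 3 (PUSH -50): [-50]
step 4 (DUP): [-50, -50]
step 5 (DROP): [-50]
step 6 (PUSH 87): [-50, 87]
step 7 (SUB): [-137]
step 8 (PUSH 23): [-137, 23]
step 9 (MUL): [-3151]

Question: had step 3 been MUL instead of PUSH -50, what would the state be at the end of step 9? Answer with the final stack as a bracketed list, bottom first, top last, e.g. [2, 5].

[2001]

(re-executing from step 3 with the substitution; state before step 3: [])
step 3 (MUL): []
step 4 (DUP): []
step 5 (DROP): []
step 6 (PUSH 87): [87]
step 7 (SUB): [87]
step 8 (PUSH 23): [87, 23]
step 9 (MUL): [2001]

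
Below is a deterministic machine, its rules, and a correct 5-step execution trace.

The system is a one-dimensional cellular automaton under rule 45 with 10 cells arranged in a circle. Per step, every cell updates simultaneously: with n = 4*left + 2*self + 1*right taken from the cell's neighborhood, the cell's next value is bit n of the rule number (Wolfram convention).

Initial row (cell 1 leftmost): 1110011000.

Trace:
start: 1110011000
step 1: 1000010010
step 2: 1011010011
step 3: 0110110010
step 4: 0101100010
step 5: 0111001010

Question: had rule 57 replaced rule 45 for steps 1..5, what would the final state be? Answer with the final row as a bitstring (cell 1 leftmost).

1010101010

(re-executing steps 1..5 under rule 57; state before step 1: 1110011000)
step 1: 1001010110
step 2: 0100101101
step 3: 1010011010
step 4: 0101010101
step 5: 1010101010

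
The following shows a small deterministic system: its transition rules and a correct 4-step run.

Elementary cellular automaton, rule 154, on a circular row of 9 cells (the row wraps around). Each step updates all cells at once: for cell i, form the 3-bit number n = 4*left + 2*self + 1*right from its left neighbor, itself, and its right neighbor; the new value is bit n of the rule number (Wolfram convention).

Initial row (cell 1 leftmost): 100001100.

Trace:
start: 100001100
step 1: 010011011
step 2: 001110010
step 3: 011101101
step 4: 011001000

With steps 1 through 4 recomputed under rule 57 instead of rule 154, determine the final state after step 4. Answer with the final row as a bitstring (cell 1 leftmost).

010100101

(re-executing steps 1..4 under rule 57; state before step 1: 100001100)
step 1: 011101010
step 2: 010010101
step 3: 101001010
step 4: 010100101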